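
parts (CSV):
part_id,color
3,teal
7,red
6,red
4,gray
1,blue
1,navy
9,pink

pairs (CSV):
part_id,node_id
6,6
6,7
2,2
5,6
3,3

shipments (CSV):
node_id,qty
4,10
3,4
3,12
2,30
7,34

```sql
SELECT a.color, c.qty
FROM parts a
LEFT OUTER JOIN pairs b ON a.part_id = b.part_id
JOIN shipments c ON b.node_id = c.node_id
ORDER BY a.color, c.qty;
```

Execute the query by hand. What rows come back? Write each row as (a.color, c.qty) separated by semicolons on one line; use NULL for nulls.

(red, 34); (teal, 4); (teal, 12)

Step 1 — a LEFT JOIN b on part_id → 8 row(s).
Then INNER JOIN `shipments c` on node_id: keep only rows whose b.node_id appears in c.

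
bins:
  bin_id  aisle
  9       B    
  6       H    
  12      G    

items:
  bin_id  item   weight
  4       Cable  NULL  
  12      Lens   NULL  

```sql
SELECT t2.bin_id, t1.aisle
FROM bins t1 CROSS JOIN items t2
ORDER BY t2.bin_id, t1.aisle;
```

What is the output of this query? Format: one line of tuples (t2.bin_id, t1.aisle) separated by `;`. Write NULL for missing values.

CROSS JOIN pairs every row of `bins` with every row of `items`: 3 × 2 = 6 rows.

(4, B); (4, G); (4, H); (12, B); (12, G); (12, H)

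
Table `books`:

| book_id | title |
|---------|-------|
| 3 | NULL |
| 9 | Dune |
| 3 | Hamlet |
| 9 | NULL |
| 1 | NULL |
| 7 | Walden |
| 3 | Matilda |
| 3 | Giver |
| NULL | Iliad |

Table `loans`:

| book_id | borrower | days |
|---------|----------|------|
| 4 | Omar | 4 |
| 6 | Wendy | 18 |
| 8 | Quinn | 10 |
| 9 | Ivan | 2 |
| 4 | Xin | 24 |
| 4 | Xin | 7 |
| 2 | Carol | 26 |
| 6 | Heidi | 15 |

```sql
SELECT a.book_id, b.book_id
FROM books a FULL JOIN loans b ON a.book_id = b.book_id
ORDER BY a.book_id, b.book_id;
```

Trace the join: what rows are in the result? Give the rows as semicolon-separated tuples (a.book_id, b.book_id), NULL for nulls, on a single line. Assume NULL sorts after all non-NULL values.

FULL OUTER JOIN keeps every row from both sides; unmatched rows get NULL for the other side's columns.
Matching on a.book_id = b.book_id. A NULL in a compared column never satisfies the condition.
- a (book_id=3) has no partner → padded with NULL.
- a (book_id=9) pairs with 1 row(s) of b.
- a (book_id=3) has no partner → padded with NULL.
- a (book_id=9) pairs with 1 row(s) of b.
- a (book_id=1) has no partner → padded with NULL.
- a (book_id=7) has no partner → padded with NULL.
- a (book_id=3) has no partner → padded with NULL.
- a (book_id=3) has no partner → padded with NULL.
- a (book_id=NULL) has no partner → padded with NULL.
- plus 7 unmatched b row(s), each kept with NULL a columns.

(1, NULL); (3, NULL); (3, NULL); (3, NULL); (3, NULL); (7, NULL); (9, 9); (9, 9); (NULL, 2); (NULL, 4); (NULL, 4); (NULL, 4); (NULL, 6); (NULL, 6); (NULL, 8); (NULL, NULL)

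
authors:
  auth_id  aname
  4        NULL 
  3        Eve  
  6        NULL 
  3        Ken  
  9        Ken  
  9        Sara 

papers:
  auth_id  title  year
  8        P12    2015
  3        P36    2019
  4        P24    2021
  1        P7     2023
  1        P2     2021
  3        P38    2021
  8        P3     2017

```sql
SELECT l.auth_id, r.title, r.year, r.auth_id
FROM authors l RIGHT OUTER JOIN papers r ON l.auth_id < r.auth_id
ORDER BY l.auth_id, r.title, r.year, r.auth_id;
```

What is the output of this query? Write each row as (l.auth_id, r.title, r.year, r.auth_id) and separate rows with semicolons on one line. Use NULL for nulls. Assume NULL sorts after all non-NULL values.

RIGHT JOIN keeps every row from `papers`; unmatched rows get NULL for `authors`'s columns.
Matching on l.auth_id < r.auth_id.
- l[0] auth_id=4 → 2 match(es) in r → 2 row(s).
- l[1] auth_id=3 → 3 match(es) in r → 3 row(s).
- l[2] auth_id=6 → 2 match(es) in r → 2 row(s).
- l[3] auth_id=3 → 3 match(es) in r → 3 row(s).
- l[4] auth_id=9 → no match.
- l[5] auth_id=9 → no match.
- 4 row(s) from r found no l partner → padded with NULL.

(3, P12, 2015, 8); (3, P12, 2015, 8); (3, P24, 2021, 4); (3, P24, 2021, 4); (3, P3, 2017, 8); (3, P3, 2017, 8); (4, P12, 2015, 8); (4, P3, 2017, 8); (6, P12, 2015, 8); (6, P3, 2017, 8); (NULL, P2, 2021, 1); (NULL, P36, 2019, 3); (NULL, P38, 2021, 3); (NULL, P7, 2023, 1)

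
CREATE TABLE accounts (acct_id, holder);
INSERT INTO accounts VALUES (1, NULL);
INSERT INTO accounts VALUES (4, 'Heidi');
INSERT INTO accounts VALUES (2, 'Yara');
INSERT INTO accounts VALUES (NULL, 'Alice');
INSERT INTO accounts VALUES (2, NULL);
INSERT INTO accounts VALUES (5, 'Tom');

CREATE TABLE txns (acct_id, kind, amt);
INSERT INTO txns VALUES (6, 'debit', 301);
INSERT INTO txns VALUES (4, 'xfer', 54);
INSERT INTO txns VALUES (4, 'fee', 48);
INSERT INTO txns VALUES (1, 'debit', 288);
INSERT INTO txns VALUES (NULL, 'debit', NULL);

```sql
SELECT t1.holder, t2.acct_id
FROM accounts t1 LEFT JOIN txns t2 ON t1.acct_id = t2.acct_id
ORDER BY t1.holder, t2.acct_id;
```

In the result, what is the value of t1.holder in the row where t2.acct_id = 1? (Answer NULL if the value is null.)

NULL

LEFT JOIN keeps every row from `accounts`; unmatched rows get NULL for `txns`'s columns.
Matching on t1.acct_id = t2.acct_id. A NULL in a compared column never satisfies the condition.
- t1[0] acct_id=1 → 1 match(es) in t2 → 1 row(s).
- t1[1] acct_id=4 → 2 match(es) in t2 → 2 row(s).
- t1[2] acct_id=2 → no match; kept with NULLs on the t2 side.
- t1[3] acct_id=NULL → no match; kept with NULLs on the t2 side.
- t1[4] acct_id=2 → no match; kept with NULLs on the t2 side.
- t1[5] acct_id=5 → no match; kept with NULLs on the t2 side.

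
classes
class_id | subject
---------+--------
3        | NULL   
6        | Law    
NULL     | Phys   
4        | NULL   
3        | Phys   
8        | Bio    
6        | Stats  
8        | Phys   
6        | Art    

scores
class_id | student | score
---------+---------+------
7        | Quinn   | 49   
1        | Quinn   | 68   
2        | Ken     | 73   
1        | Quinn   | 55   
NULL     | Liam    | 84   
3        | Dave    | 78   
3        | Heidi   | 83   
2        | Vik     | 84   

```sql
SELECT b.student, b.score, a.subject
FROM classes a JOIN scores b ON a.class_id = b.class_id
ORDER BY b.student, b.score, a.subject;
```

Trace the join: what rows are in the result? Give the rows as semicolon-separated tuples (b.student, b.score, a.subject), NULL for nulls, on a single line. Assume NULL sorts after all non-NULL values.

INNER JOIN keeps only pairs where the ON condition holds.
Matching on a.class_id = b.class_id. A NULL in a compared column never satisfies the condition.
Matched pairs: 4.

(Dave, 78, Phys); (Dave, 78, NULL); (Heidi, 83, Phys); (Heidi, 83, NULL)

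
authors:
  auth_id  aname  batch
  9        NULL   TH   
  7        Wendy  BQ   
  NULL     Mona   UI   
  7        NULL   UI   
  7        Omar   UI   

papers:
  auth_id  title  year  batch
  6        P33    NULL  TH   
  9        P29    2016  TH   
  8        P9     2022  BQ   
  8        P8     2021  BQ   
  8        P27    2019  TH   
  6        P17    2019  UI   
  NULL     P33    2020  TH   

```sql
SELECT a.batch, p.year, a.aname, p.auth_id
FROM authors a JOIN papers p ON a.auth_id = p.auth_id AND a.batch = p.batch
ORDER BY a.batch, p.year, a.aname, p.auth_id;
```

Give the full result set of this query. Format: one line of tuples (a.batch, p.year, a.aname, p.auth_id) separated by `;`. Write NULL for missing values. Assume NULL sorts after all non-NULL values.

(TH, 2016, NULL, 9)

INNER JOIN keeps only pairs where the ON condition holds.
Matching on a.auth_id = p.auth_id AND a.batch = p.batch. A NULL in a compared column never satisfies the condition.
- a row (auth_id=9, batch=TH): matches 1 p row(s) → 1 output row(s).
- a row (auth_id=7, batch=BQ): no match → dropped.
- a row (auth_id=NULL, batch=UI): no match → dropped.
- a row (auth_id=7, batch=UI): no match → dropped.
- a row (auth_id=7, batch=UI): no match → dropped.
After projecting and ordering:
a.batch | p.year | a.aname | p.auth_id
TH | 2016 | NULL | 9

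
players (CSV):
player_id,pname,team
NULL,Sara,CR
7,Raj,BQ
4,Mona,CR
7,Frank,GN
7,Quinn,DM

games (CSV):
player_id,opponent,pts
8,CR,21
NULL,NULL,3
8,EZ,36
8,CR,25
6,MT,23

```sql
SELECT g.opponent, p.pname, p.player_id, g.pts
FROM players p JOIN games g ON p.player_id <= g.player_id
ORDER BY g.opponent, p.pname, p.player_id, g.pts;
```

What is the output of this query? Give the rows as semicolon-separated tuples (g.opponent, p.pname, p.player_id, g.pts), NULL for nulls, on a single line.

(CR, Frank, 7, 21); (CR, Frank, 7, 25); (CR, Mona, 4, 21); (CR, Mona, 4, 25); (CR, Quinn, 7, 21); (CR, Quinn, 7, 25); (CR, Raj, 7, 21); (CR, Raj, 7, 25); (EZ, Frank, 7, 36); (EZ, Mona, 4, 36); (EZ, Quinn, 7, 36); (EZ, Raj, 7, 36); (MT, Mona, 4, 23)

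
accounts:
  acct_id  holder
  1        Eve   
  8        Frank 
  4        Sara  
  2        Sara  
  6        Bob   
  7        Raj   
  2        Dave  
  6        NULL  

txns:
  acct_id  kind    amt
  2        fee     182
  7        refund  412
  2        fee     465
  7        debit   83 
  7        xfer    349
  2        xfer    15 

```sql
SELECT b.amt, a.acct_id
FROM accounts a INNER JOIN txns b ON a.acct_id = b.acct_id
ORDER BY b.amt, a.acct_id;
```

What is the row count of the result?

9

INNER JOIN keeps only pairs where the ON condition holds.
Matching on a.acct_id = b.acct_id.
Matched pairs: 9.
Total: 9 rows.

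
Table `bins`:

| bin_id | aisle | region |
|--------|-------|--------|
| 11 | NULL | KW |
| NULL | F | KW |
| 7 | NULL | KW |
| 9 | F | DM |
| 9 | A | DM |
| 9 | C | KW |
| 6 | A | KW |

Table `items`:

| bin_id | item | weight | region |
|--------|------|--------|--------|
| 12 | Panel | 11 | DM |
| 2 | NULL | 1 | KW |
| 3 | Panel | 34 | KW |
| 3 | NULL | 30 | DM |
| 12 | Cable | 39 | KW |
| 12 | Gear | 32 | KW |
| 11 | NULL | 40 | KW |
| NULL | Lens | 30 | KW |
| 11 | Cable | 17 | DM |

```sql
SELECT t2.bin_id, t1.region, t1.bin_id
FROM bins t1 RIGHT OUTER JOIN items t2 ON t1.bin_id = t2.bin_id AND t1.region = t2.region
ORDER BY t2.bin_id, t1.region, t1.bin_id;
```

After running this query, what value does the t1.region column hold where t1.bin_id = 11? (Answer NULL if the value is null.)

RIGHT JOIN keeps every row from `items`; unmatched rows get NULL for `bins`'s columns.
Matching on t1.bin_id = t2.bin_id AND t1.region = t2.region. A NULL in a compared column never satisfies the condition.
- t1 (bin_id=11, region=KW) pairs with 1 row(s) of t2.
- t1 (bin_id=NULL, region=KW) has no partner in t2.
- t1 (bin_id=7, region=KW) has no partner in t2.
- t1 (bin_id=9, region=DM) has no partner in t2.
- t1 (bin_id=9, region=DM) has no partner in t2.
- t1 (bin_id=9, region=KW) has no partner in t2.
- t1 (bin_id=6, region=KW) has no partner in t2.
- plus 8 unmatched t2 row(s), each kept with NULL t1 columns.

KW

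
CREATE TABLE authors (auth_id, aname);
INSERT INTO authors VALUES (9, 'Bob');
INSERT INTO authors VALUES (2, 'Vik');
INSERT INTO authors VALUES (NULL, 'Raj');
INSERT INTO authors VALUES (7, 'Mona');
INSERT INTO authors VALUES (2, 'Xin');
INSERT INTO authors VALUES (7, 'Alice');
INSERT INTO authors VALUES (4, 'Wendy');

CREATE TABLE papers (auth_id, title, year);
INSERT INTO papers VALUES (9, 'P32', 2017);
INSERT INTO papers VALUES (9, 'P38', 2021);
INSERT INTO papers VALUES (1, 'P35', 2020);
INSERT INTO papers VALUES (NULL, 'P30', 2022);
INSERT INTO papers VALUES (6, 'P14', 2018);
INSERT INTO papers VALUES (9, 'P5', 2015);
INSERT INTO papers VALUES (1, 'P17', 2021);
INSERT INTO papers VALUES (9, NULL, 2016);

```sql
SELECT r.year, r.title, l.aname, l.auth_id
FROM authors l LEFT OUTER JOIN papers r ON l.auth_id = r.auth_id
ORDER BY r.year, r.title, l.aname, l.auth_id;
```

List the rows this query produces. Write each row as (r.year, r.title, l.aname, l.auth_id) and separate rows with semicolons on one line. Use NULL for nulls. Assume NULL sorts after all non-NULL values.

LEFT JOIN keeps every row from `authors`; unmatched rows get NULL for `papers`'s columns.
Matching on l.auth_id = r.auth_id. A NULL in a compared column never satisfies the condition.
- l[0] auth_id=9 → 4 match(es) in r → 4 row(s).
- l[1] auth_id=2 → no match; kept with NULLs on the r side.
- l[2] auth_id=NULL → no match; kept with NULLs on the r side.
- l[3] auth_id=7 → no match; kept with NULLs on the r side.
- l[4] auth_id=2 → no match; kept with NULLs on the r side.
- l[5] auth_id=7 → no match; kept with NULLs on the r side.
- l[6] auth_id=4 → no match; kept with NULLs on the r side.
After projecting and ordering:
r.year | r.title | l.aname | l.auth_id
2015 | P5 | Bob | 9
2016 | NULL | Bob | 9
2017 | P32 | Bob | 9
2021 | P38 | Bob | 9
NULL | NULL | Alice | 7
NULL | NULL | Mona | 7
NULL | NULL | Raj | NULL
NULL | NULL | Vik | 2
NULL | NULL | Wendy | 4
NULL | NULL | Xin | 2

(2015, P5, Bob, 9); (2016, NULL, Bob, 9); (2017, P32, Bob, 9); (2021, P38, Bob, 9); (NULL, NULL, Alice, 7); (NULL, NULL, Mona, 7); (NULL, NULL, Raj, NULL); (NULL, NULL, Vik, 2); (NULL, NULL, Wendy, 4); (NULL, NULL, Xin, 2)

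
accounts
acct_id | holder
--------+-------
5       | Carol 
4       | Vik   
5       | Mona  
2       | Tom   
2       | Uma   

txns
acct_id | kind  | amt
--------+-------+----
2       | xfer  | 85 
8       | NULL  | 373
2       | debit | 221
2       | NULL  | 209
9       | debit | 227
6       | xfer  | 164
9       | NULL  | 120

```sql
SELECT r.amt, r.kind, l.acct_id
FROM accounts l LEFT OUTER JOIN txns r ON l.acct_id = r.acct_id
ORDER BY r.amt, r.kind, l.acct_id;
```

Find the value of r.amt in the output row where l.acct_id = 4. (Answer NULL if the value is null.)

NULL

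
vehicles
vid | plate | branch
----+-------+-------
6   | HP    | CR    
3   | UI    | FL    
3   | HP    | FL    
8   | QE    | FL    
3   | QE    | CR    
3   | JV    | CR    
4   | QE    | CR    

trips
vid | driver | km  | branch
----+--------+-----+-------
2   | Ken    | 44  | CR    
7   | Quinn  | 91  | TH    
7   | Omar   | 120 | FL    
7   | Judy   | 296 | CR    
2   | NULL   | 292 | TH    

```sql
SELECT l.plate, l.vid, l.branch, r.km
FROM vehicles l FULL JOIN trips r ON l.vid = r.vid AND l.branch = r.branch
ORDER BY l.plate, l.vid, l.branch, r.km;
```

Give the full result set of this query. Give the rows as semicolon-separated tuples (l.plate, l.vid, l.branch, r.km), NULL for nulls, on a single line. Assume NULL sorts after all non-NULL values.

(HP, 3, FL, NULL); (HP, 6, CR, NULL); (JV, 3, CR, NULL); (QE, 3, CR, NULL); (QE, 4, CR, NULL); (QE, 8, FL, NULL); (UI, 3, FL, NULL); (NULL, NULL, NULL, 44); (NULL, NULL, NULL, 91); (NULL, NULL, NULL, 120); (NULL, NULL, NULL, 292); (NULL, NULL, NULL, 296)

FULL OUTER JOIN keeps every row from both sides; unmatched rows get NULL for the other side's columns.
Matching on l.vid = r.vid AND l.branch = r.branch.
- vid=6, branch=CR: no r row matches, row kept with r columns NULL.
- vid=3, branch=FL: no r row matches, row kept with r columns NULL.
- vid=3, branch=FL: no r row matches, row kept with r columns NULL.
- vid=8, branch=FL: no r row matches, row kept with r columns NULL.
- vid=3, branch=CR: no r row matches, row kept with r columns NULL.
- vid=3, branch=CR: no r row matches, row kept with r columns NULL.
- vid=4, branch=CR: no r row matches, row kept with r columns NULL.
- 5 row(s) from r found no l partner → padded with NULL.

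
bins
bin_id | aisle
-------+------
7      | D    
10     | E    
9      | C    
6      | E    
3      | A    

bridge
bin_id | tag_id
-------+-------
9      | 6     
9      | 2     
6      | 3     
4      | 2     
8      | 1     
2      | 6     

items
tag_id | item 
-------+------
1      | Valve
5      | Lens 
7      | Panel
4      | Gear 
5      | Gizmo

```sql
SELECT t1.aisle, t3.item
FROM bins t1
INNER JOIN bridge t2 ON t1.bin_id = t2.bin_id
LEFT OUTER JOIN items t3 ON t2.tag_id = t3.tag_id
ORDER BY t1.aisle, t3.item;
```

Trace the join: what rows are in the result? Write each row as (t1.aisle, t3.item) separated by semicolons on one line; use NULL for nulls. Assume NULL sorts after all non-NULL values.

(C, NULL); (C, NULL); (E, NULL)

Joins associate left-to-right: bins INNER JOIN bridge on bin_id gives 3 intermediate row(s).
Then LEFT JOIN `items t3` on tag_id: each of those 3 rows is kept; rows whose t2.tag_id has no match in t3 get NULL for t3's columns.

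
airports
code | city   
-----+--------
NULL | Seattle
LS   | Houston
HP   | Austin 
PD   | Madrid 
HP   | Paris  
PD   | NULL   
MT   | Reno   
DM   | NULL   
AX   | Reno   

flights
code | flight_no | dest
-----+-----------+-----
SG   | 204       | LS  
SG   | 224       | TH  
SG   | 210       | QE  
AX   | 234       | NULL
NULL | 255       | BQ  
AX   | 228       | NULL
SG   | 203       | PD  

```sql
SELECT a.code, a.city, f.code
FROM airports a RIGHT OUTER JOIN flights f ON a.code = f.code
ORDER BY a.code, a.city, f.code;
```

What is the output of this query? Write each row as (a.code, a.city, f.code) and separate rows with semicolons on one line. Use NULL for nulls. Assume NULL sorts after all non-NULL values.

(AX, Reno, AX); (AX, Reno, AX); (NULL, NULL, SG); (NULL, NULL, SG); (NULL, NULL, SG); (NULL, NULL, SG); (NULL, NULL, NULL)

RIGHT JOIN keeps every row from `flights`; unmatched rows get NULL for `airports`'s columns.
Matching on a.code = f.code. A NULL in a compared column never satisfies the condition.
Matched pairs: 2; unmatched f rows kept: 5.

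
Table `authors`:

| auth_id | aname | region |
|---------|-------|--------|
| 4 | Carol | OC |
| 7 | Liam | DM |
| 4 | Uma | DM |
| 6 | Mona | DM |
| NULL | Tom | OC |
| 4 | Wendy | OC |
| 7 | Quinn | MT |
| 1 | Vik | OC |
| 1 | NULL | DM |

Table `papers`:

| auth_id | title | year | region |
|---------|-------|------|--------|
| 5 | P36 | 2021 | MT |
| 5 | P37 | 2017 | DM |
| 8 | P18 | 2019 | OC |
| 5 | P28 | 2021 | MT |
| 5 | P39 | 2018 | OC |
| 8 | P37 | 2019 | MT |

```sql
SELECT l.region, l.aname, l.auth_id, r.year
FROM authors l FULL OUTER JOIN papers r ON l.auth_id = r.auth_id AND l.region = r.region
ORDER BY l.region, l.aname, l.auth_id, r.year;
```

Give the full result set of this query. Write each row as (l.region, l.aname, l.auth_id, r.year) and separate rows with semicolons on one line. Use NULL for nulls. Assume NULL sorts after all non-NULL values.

(DM, Liam, 7, NULL); (DM, Mona, 6, NULL); (DM, Uma, 4, NULL); (DM, NULL, 1, NULL); (MT, Quinn, 7, NULL); (OC, Carol, 4, NULL); (OC, Tom, NULL, NULL); (OC, Vik, 1, NULL); (OC, Wendy, 4, NULL); (NULL, NULL, NULL, 2017); (NULL, NULL, NULL, 2018); (NULL, NULL, NULL, 2019); (NULL, NULL, NULL, 2019); (NULL, NULL, NULL, 2021); (NULL, NULL, NULL, 2021)

FULL OUTER JOIN keeps every row from both sides; unmatched rows get NULL for the other side's columns.
Matching on l.auth_id = r.auth_id AND l.region = r.region. A NULL in a compared column never satisfies the condition.
- l (auth_id=4, region=OC) has no partner → padded with NULL.
- l (auth_id=7, region=DM) has no partner → padded with NULL.
- l (auth_id=4, region=DM) has no partner → padded with NULL.
- l (auth_id=6, region=DM) has no partner → padded with NULL.
- l (auth_id=NULL, region=OC) has no partner → padded with NULL.
- l (auth_id=4, region=OC) has no partner → padded with NULL.
- l (auth_id=7, region=MT) has no partner → padded with NULL.
- l (auth_id=1, region=OC) has no partner → padded with NULL.
- l (auth_id=1, region=DM) has no partner → padded with NULL.
- 6 row(s) from r found no l partner → padded with NULL.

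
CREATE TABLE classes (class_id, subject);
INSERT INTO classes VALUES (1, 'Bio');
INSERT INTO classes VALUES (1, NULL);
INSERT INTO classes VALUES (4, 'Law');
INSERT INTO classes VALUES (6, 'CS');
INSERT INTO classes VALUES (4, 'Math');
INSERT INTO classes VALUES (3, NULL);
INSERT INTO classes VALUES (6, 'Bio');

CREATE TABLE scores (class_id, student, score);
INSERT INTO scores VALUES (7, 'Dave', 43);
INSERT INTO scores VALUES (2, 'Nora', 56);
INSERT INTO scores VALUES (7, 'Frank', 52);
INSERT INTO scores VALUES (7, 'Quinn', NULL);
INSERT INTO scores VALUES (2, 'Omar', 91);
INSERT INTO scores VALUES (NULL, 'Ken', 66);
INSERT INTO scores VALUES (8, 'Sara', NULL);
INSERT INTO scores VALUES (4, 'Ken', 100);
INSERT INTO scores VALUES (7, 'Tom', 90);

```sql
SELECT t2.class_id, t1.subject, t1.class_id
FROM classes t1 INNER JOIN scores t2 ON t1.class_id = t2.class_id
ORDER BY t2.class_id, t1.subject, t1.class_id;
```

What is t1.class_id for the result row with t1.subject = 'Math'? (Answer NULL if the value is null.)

INNER JOIN keeps only pairs where the ON condition holds.
Matching on t1.class_id = t2.class_id. A NULL in a compared column never satisfies the condition.
Matched pairs: 2.

4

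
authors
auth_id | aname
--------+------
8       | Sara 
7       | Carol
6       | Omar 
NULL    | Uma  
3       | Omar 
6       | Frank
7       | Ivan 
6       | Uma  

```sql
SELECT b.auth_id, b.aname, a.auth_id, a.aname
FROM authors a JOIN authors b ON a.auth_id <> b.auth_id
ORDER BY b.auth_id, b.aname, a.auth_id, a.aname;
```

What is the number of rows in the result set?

34

INNER JOIN keeps only pairs where the ON condition holds.
Matching on a.auth_id <> b.auth_id. A NULL in a compared column never satisfies the condition.
Matched pairs: 34.
Total: 34 rows.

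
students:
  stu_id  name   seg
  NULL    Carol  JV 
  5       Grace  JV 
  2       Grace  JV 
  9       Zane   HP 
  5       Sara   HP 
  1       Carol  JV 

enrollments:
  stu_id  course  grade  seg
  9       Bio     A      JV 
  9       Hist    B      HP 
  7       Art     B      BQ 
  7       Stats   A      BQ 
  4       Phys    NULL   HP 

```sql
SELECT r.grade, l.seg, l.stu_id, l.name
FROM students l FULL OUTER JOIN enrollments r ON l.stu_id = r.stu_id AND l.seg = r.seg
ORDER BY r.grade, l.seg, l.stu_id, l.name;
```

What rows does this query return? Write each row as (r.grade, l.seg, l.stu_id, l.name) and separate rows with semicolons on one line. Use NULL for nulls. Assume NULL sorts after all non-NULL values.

(A, NULL, NULL, NULL); (A, NULL, NULL, NULL); (B, HP, 9, Zane); (B, NULL, NULL, NULL); (NULL, HP, 5, Sara); (NULL, JV, 1, Carol); (NULL, JV, 2, Grace); (NULL, JV, 5, Grace); (NULL, JV, NULL, Carol); (NULL, NULL, NULL, NULL)

FULL OUTER JOIN keeps every row from both sides; unmatched rows get NULL for the other side's columns.
Matching on l.stu_id = r.stu_id AND l.seg = r.seg. A NULL in a compared column never satisfies the condition.
- l (stu_id=NULL, seg=JV) has no partner → padded with NULL.
- l (stu_id=5, seg=JV) has no partner → padded with NULL.
- l (stu_id=2, seg=JV) has no partner → padded with NULL.
- l (stu_id=9, seg=HP) pairs with 1 row(s) of r.
- l (stu_id=5, seg=HP) has no partner → padded with NULL.
- l (stu_id=1, seg=JV) has no partner → padded with NULL.
- 4 row(s) from r found no l partner → padded with NULL.
After projecting and ordering:
r.grade | l.seg | l.stu_id | l.name
A | NULL | NULL | NULL
A | NULL | NULL | NULL
B | HP | 9 | Zane
B | NULL | NULL | NULL
NULL | HP | 5 | Sara
NULL | JV | 1 | Carol
NULL | JV | 2 | Grace
NULL | JV | 5 | Grace
NULL | JV | NULL | Carol
NULL | NULL | NULL | NULL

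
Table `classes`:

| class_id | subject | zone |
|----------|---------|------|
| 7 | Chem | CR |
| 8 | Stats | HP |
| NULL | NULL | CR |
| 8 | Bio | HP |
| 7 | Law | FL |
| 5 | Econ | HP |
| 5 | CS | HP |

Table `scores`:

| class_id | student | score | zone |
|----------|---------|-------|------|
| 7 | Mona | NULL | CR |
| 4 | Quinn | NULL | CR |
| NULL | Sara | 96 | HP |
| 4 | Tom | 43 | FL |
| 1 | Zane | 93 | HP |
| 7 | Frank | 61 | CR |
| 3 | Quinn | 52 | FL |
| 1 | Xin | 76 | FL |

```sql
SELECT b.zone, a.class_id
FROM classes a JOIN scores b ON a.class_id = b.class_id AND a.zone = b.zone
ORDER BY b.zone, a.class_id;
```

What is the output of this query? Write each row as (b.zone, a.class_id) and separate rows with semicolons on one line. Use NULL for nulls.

INNER JOIN keeps only pairs where the ON condition holds.
Matching on a.class_id = b.class_id AND a.zone = b.zone. A NULL in a compared column never satisfies the condition.
Matched pairs: 2.

(CR, 7); (CR, 7)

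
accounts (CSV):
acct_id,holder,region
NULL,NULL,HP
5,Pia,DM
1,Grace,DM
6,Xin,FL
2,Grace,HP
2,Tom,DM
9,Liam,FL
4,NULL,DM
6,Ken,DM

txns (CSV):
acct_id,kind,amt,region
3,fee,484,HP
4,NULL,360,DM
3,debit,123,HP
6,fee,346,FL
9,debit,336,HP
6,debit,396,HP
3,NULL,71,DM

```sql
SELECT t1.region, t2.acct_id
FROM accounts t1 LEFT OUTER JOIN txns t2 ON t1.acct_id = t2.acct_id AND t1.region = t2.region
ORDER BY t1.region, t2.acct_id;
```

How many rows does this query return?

LEFT JOIN keeps every row from `accounts`; unmatched rows get NULL for `txns`'s columns.
Matching on t1.acct_id = t2.acct_id AND t1.region = t2.region. A NULL in a compared column never satisfies the condition.
- t1[0] acct_id=NULL, region=HP → no match; kept with NULLs on the t2 side.
- t1[1] acct_id=5, region=DM → no match; kept with NULLs on the t2 side.
- t1[2] acct_id=1, region=DM → no match; kept with NULLs on the t2 side.
- t1[3] acct_id=6, region=FL → 1 match(es) in t2 → 1 row(s).
- t1[4] acct_id=2, region=HP → no match; kept with NULLs on the t2 side.
- t1[5] acct_id=2, region=DM → no match; kept with NULLs on the t2 side.
- t1[6] acct_id=9, region=FL → no match; kept with NULLs on the t2 side.
- t1[7] acct_id=4, region=DM → 1 match(es) in t2 → 1 row(s).
- t1[8] acct_id=6, region=DM → no match; kept with NULLs on the t2 side.
Total: 2 matched + 7 padded = 9 rows.

9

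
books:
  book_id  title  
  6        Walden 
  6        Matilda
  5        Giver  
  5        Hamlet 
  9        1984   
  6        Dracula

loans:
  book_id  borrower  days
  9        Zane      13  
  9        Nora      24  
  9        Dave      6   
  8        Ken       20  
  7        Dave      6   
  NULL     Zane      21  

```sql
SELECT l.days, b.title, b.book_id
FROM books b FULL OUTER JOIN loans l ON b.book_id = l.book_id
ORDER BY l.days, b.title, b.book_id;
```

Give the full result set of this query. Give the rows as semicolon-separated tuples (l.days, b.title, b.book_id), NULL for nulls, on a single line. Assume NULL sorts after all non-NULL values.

FULL OUTER JOIN keeps every row from both sides; unmatched rows get NULL for the other side's columns.
Matching on b.book_id = l.book_id. A NULL in a compared column never satisfies the condition.
Matched pairs: 3; unmatched b rows kept: 5; unmatched l rows kept: 3.

(6, 1984, 9); (6, NULL, NULL); (13, 1984, 9); (20, NULL, NULL); (21, NULL, NULL); (24, 1984, 9); (NULL, Dracula, 6); (NULL, Giver, 5); (NULL, Hamlet, 5); (NULL, Matilda, 6); (NULL, Walden, 6)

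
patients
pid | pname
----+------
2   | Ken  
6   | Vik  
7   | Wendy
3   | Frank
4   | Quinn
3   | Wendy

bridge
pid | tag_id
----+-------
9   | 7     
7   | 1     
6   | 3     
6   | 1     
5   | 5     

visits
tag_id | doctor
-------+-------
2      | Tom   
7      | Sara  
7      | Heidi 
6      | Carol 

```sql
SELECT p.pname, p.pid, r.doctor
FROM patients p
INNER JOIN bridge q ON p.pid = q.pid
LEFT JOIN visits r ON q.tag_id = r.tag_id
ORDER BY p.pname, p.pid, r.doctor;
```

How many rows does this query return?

Evaluate left to right. First `patients p INNER JOIN bridge q` on pid: 3 row(s).
Then LEFT JOIN `visits r` on tag_id: each of those 3 rows is kept; rows whose q.tag_id has no match in r get NULL for r's columns.
Result: 3 row(s).

3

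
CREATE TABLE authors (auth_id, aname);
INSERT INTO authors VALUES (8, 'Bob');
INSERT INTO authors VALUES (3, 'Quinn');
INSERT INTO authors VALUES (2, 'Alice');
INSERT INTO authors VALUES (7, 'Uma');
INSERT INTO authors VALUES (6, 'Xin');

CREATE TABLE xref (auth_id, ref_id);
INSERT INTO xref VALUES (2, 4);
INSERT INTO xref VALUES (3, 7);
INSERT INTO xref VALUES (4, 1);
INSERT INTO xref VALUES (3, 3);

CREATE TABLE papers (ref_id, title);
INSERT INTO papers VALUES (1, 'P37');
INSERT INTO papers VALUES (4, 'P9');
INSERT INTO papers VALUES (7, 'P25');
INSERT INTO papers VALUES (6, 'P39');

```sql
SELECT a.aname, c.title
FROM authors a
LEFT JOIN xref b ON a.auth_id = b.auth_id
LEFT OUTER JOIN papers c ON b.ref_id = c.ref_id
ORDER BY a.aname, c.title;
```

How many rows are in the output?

Step 1 — a LEFT JOIN b on auth_id → 6 row(s).
Then LEFT JOIN `papers c` on ref_id: each of those 6 rows is kept; rows whose b.ref_id has no match in c get NULL for c's columns.
Result: 6 row(s).

6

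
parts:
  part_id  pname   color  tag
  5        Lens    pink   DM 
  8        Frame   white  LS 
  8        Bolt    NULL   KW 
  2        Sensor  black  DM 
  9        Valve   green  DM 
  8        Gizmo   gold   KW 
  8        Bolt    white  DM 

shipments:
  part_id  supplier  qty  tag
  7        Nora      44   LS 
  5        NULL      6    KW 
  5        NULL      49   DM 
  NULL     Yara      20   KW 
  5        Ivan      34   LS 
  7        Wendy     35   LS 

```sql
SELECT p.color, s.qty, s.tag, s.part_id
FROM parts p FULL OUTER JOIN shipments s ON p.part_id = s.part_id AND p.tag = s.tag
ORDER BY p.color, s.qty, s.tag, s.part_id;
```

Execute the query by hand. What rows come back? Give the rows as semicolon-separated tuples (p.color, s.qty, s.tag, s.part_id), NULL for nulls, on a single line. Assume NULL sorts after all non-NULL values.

FULL OUTER JOIN keeps every row from both sides; unmatched rows get NULL for the other side's columns.
Matching on p.part_id = s.part_id AND p.tag = s.tag. A NULL in a compared column never satisfies the condition.
Matched pairs: 1; unmatched p rows kept: 6; unmatched s rows kept: 5.

(black, NULL, NULL, NULL); (gold, NULL, NULL, NULL); (green, NULL, NULL, NULL); (pink, 49, DM, 5); (white, NULL, NULL, NULL); (white, NULL, NULL, NULL); (NULL, 6, KW, 5); (NULL, 20, KW, NULL); (NULL, 34, LS, 5); (NULL, 35, LS, 7); (NULL, 44, LS, 7); (NULL, NULL, NULL, NULL)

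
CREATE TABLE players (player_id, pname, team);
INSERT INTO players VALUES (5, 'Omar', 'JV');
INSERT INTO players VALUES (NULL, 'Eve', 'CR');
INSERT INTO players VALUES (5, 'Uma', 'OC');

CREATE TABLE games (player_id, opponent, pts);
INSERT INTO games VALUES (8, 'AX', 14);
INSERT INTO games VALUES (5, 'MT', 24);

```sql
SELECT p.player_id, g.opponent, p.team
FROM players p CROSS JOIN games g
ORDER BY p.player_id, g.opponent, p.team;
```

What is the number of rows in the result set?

6

CROSS JOIN pairs every row of `players` with every row of `games`: 3 × 2 = 6 rows.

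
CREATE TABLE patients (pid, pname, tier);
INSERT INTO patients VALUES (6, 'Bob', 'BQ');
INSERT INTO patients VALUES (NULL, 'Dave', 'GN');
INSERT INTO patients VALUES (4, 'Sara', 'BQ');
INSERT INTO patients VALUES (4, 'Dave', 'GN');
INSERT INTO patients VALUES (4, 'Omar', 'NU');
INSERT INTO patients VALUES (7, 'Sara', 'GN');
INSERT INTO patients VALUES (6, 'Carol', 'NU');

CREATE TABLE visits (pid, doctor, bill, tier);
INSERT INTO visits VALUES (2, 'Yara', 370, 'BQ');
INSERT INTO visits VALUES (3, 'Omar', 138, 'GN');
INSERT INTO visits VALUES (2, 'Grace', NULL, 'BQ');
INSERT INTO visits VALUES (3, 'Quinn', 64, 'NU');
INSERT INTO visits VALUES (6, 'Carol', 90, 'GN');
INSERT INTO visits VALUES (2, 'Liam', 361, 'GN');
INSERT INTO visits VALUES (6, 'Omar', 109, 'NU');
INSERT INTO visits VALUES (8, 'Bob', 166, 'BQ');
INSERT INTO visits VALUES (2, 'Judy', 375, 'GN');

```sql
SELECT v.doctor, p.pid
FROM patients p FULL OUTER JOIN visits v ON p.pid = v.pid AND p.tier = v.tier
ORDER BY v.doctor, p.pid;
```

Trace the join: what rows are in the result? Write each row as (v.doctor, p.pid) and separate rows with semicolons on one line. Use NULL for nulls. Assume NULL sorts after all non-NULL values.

FULL OUTER JOIN keeps every row from both sides; unmatched rows get NULL for the other side's columns.
Matching on p.pid = v.pid AND p.tier = v.tier. A NULL in a compared column never satisfies the condition.
- p (pid=6, tier=BQ) has no partner → padded with NULL.
- p (pid=NULL, tier=GN) has no partner → padded with NULL.
- p (pid=4, tier=BQ) has no partner → padded with NULL.
- p (pid=4, tier=GN) has no partner → padded with NULL.
- p (pid=4, tier=NU) has no partner → padded with NULL.
- p (pid=7, tier=GN) has no partner → padded with NULL.
- p (pid=6, tier=NU) pairs with 1 row(s) of v.
- plus 8 unmatched v row(s), each kept with NULL p columns.

(Bob, NULL); (Carol, NULL); (Grace, NULL); (Judy, NULL); (Liam, NULL); (Omar, 6); (Omar, NULL); (Quinn, NULL); (Yara, NULL); (NULL, 4); (NULL, 4); (NULL, 4); (NULL, 6); (NULL, 7); (NULL, NULL)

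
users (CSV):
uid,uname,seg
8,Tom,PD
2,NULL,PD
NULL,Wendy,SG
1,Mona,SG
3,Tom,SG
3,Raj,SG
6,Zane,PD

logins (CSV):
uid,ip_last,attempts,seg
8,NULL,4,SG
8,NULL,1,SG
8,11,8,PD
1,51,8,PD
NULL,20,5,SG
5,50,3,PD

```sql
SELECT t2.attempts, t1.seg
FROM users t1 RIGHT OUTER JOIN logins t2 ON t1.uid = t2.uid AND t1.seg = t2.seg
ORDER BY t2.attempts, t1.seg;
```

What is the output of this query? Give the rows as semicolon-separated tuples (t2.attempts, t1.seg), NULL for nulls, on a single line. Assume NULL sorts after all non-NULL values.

RIGHT JOIN keeps every row from `logins`; unmatched rows get NULL for `users`'s columns.
Matching on t1.uid = t2.uid AND t1.seg = t2.seg. A NULL in a compared column never satisfies the condition.
- t1 row (uid=8, seg=PD): matches 1 t2 row(s) → 1 output row(s).
- t1 row (uid=2, seg=PD): no match.
- t1 row (uid=NULL, seg=SG): no match.
- t1 row (uid=1, seg=SG): no match.
- t1 row (uid=3, seg=SG): no match.
- t1 row (uid=3, seg=SG): no match.
- t1 row (uid=6, seg=PD): no match.
- 5 row(s) from t2 found no t1 partner → padded with NULL.
After projecting and ordering:
t2.attempts | t1.seg
1 | NULL
3 | NULL
4 | NULL
5 | NULL
8 | PD
8 | NULL

(1, NULL); (3, NULL); (4, NULL); (5, NULL); (8, PD); (8, NULL)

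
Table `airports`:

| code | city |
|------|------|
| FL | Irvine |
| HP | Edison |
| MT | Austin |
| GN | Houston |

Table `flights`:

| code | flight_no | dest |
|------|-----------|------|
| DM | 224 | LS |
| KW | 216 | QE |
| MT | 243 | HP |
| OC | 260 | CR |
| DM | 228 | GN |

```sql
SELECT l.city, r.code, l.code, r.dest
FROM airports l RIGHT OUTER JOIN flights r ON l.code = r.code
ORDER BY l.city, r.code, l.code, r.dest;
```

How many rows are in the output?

5

RIGHT JOIN keeps every row from `flights`; unmatched rows get NULL for `airports`'s columns.
Matching on l.code = r.code.
- l row (code=FL): no match.
- l row (code=HP): no match.
- l row (code=MT): matches 1 r row(s) → 1 output row(s).
- l row (code=GN): no match.
- plus 4 unmatched r row(s), each kept with NULL l columns.
Total: 1 matched + 4 padded = 5 rows.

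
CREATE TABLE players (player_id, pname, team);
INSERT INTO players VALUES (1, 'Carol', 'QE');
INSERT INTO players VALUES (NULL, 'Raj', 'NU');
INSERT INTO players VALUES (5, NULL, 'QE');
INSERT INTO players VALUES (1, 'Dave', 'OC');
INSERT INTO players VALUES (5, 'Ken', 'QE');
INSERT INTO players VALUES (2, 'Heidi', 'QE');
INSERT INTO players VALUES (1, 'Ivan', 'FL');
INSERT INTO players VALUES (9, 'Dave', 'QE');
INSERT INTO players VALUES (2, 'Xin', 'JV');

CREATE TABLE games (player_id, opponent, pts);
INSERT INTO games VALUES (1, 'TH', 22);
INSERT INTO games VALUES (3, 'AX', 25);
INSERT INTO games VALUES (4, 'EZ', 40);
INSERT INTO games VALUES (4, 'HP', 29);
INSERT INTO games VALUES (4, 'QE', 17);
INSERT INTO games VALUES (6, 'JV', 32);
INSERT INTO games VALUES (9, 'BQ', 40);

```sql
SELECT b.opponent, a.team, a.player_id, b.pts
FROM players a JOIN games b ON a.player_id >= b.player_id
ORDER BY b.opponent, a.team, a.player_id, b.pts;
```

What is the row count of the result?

22

INNER JOIN keeps only pairs where the ON condition holds.
Matching on a.player_id >= b.player_id. A NULL in a compared column never satisfies the condition.
Matched pairs: 22.
Total: 22 rows.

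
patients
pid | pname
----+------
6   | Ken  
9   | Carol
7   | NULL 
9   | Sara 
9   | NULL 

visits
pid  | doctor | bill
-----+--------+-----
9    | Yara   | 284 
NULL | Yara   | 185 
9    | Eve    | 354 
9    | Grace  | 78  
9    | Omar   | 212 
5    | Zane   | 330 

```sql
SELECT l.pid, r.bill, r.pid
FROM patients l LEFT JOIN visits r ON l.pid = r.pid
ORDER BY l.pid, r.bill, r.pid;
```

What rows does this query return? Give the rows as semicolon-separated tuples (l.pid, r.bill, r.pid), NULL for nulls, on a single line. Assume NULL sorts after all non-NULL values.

(6, NULL, NULL); (7, NULL, NULL); (9, 78, 9); (9, 78, 9); (9, 78, 9); (9, 212, 9); (9, 212, 9); (9, 212, 9); (9, 284, 9); (9, 284, 9); (9, 284, 9); (9, 354, 9); (9, 354, 9); (9, 354, 9)

LEFT JOIN keeps every row from `patients`; unmatched rows get NULL for `visits`'s columns.
Matching on l.pid = r.pid. A NULL in a compared column never satisfies the condition.
- l (pid=6) has no partner → padded with NULL.
- l (pid=9) pairs with 4 row(s) of r.
- l (pid=7) has no partner → padded with NULL.
- l (pid=9) pairs with 4 row(s) of r.
- l (pid=9) pairs with 4 row(s) of r.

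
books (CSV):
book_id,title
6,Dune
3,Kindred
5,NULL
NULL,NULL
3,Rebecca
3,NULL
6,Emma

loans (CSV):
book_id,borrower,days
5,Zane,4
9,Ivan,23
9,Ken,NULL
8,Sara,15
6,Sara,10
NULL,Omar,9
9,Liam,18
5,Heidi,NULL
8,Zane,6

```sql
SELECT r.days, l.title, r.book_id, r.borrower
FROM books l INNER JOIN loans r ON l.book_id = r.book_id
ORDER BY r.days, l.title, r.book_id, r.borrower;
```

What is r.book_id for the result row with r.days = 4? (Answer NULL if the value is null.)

INNER JOIN keeps only pairs where the ON condition holds.
Matching on l.book_id = r.book_id. A NULL in a compared column never satisfies the condition.
- l[0] book_id=6 → 1 match(es) in r → 1 row(s).
- l[1] book_id=3 → no match; dropped.
- l[2] book_id=5 → 2 match(es) in r → 2 row(s).
- l[3] book_id=NULL → no match; dropped.
- l[4] book_id=3 → no match; dropped.
- l[5] book_id=3 → no match; dropped.
- l[6] book_id=6 → 1 match(es) in r → 1 row(s).

5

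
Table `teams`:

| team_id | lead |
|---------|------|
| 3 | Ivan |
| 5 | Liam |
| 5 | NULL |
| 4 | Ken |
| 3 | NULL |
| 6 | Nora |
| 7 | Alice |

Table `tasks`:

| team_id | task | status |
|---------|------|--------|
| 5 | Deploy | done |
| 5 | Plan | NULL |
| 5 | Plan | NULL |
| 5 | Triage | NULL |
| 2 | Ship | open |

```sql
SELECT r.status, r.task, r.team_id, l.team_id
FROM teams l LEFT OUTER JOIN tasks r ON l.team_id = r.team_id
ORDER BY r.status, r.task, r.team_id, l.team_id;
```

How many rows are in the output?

LEFT JOIN keeps every row from `teams`; unmatched rows get NULL for `tasks`'s columns.
Matching on l.team_id = r.team_id.
- l row (team_id=3): no match → kept, r columns NULL.
- l row (team_id=5): matches 4 r row(s) → 4 output row(s).
- l row (team_id=5): matches 4 r row(s) → 4 output row(s).
- l row (team_id=4): no match → kept, r columns NULL.
- l row (team_id=3): no match → kept, r columns NULL.
- l row (team_id=6): no match → kept, r columns NULL.
- l row (team_id=7): no match → kept, r columns NULL.
Total: 8 matched + 5 padded = 13 rows.

13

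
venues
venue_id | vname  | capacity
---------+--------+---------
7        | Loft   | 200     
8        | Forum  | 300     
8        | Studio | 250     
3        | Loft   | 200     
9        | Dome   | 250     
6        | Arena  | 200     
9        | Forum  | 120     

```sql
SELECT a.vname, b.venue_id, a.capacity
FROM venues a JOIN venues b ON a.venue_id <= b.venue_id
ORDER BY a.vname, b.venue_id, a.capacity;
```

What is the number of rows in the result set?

30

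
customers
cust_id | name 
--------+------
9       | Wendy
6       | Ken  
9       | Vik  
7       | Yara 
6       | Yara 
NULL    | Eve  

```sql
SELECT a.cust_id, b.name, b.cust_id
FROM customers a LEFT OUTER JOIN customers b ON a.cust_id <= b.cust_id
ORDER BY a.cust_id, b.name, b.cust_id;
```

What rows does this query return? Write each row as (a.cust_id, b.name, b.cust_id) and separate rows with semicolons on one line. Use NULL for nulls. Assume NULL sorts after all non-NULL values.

LEFT JOIN keeps every row from `customers a`; unmatched rows get NULL for `customers b`'s columns.
Matching on a.cust_id <= b.cust_id. A NULL in a compared column never satisfies the condition.
- cust_id=9: 2 matching b row(s), so 2 row(s) emitted.
- cust_id=6: 5 matching b row(s), so 5 row(s) emitted.
- cust_id=9: 2 matching b row(s), so 2 row(s) emitted.
- cust_id=7: 3 matching b row(s), so 3 row(s) emitted.
- cust_id=6: 5 matching b row(s), so 5 row(s) emitted.
- cust_id=NULL: no b row matches, row kept with b columns NULL.

(6, Ken, 6); (6, Ken, 6); (6, Vik, 9); (6, Vik, 9); (6, Wendy, 9); (6, Wendy, 9); (6, Yara, 6); (6, Yara, 6); (6, Yara, 7); (6, Yara, 7); (7, Vik, 9); (7, Wendy, 9); (7, Yara, 7); (9, Vik, 9); (9, Vik, 9); (9, Wendy, 9); (9, Wendy, 9); (NULL, NULL, NULL)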